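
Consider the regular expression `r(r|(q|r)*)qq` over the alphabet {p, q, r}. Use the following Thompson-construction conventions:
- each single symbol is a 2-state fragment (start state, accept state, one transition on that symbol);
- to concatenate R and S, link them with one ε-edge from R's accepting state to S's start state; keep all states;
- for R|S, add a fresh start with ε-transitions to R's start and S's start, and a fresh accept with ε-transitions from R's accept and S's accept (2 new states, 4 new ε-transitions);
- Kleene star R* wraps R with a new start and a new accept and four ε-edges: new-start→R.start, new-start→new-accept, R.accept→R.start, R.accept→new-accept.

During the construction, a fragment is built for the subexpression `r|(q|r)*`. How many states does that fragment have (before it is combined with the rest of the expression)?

Fragment for `r|(q|r)*`:
Each of the 3 symbol leaves contributes a 2-state fragment.
  q|r — 6 states
  (q|r)* — 8 states
  r|(q|r)* — 12 states

12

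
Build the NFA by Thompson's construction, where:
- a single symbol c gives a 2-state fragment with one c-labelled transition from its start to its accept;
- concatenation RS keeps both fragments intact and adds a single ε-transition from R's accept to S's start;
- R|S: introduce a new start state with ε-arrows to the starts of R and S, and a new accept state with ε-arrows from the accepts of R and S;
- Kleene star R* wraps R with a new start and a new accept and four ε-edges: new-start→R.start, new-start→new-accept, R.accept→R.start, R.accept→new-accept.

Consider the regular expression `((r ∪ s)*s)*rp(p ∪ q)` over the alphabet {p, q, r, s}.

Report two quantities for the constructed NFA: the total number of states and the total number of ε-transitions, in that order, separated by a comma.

22, 20

Building bottom-up:
Each of the 7 symbol leaves contributes 2 states and 0 ε-transitions.
  r ∪ s — 6 states, 4 ε-transitions
  (r ∪ s)* — 8 states, 8 ε-transitions
  (r ∪ s)*s — 10 states, 9 ε-transitions
  ((r ∪ s)*s)* — 12 states, 13 ε-transitions
  p ∪ q — 6 states, 4 ε-transitions
  ((r ∪ s)*s)*rp(p ∪ q) — 22 states, 20 ε-transitions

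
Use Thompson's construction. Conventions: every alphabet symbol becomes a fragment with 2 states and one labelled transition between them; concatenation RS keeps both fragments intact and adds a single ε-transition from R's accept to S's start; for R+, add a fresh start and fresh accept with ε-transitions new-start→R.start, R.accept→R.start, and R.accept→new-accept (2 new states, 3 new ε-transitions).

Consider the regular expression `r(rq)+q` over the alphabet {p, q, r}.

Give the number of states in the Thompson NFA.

10

Per subexpression:
Each of the 4 symbol leaves contributes a 2-state fragment.
  rq → 4 states
  (rq)+ → 6 states
  r(rq)+q → 10 states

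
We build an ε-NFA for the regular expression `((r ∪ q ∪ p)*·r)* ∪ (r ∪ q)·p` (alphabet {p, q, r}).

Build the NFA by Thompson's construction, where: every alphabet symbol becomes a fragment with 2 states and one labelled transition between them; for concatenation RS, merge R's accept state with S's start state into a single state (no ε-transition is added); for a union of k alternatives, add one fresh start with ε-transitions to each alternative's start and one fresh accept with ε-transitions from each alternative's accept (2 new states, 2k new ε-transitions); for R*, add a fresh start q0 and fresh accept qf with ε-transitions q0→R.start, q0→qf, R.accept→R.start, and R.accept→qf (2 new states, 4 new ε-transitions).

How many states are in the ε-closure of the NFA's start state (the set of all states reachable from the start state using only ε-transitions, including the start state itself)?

Work bottom-up. For each fragment F, track |ε-closure(F.start)| and whether F's accept lies in that closure (i.e. whether F accepts ε). A single-symbol fragment has closure size 1 and does not accept ε.
  r ∪ q ∪ p : C = 1 + 1 + 1 + 1 = 4 (the new accept is not ε-reachable since no branch accepts ε)
  (r ∪ q ∪ p)* : new start has ε-edges to the inner start and to the new accept, so C = 2 + 4 = 6
  (r ∪ q ∪ p)*·r : the left operand accepts ε, so the closure extends into the next operand (the shared merged state is already counted); C = 6 + (1−1) = 6
  ((r ∪ q ∪ p)*·r)* : the star's fresh start ε-reaches both the body's start and the fresh accept: C = 2 + 6 = 8
  r ∪ q : C = 1 + 1 + 1 = 3 (the new accept is not ε-reachable since no branch accepts ε)
  (r ∪ q)·p : same as the first factor's closure: C = 3
  ((r ∪ q ∪ p)*·r)* ∪ (r ∪ q)·p : new start ε-reaches every alternative's start; at least one alternative accepts ε, so the union's new accept is reached too: C = 1 + 8 + 3 + 1 = 13

13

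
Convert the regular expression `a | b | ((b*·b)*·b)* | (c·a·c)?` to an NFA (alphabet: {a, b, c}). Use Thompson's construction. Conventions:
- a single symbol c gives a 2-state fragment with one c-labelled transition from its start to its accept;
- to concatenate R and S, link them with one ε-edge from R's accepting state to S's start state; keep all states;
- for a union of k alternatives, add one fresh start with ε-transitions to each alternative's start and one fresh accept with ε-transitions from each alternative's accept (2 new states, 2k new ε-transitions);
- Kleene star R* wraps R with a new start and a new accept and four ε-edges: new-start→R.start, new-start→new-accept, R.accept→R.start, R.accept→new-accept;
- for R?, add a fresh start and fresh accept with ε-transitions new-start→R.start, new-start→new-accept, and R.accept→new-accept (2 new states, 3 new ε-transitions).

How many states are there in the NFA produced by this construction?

26

Building bottom-up:
Each of the 8 symbol leaves contributes a 2-state fragment.
  b* = 4 states
  b*·b = 6 states
  (b*·b)* = 8 states
  (b*·b)*·b = 10 states
  ((b*·b)*·b)* = 12 states
  c·a·c = 6 states
  (c·a·c)? = 8 states
  a | b | ((b*·b)*·b)* | (c·a·c)? = 26 states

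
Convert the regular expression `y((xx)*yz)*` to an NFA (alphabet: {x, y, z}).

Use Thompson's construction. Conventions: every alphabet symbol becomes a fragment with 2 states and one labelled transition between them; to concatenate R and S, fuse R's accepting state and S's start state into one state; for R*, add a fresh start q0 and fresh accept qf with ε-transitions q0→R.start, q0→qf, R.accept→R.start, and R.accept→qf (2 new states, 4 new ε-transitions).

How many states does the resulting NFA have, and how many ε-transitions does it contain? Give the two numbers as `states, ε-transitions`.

Bottom-up over the parse tree:
Each of the 5 symbol leaves contributes 2 states and 0 ε-transitions.
  xx — 3 states, 0 ε-transitions
  (xx)* — 5 states, 4 ε-transitions
  (xx)*yz — 7 states, 4 ε-transitions
  ((xx)*yz)* — 9 states, 8 ε-transitions
  y((xx)*yz)* — 10 states, 8 ε-transitions

10, 8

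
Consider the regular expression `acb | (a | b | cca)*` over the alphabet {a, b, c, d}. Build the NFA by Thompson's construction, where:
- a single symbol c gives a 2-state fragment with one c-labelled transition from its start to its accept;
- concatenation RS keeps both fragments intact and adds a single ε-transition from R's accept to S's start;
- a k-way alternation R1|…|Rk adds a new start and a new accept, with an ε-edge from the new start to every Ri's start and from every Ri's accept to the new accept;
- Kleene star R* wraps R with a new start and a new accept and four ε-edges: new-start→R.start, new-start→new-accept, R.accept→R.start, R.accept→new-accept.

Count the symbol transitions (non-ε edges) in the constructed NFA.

8

Bottom-up over the parse tree:
Each of the 8 symbol leaves contributes exactly 1 symbol transition.
  acb : 3 symbol transitions
  cca : 3 symbol transitions
  a | b | cca : 5 symbol transitions
  (a | b | cca)* : 5 symbol transitions
  acb | (a | b | cca)* : 8 symbol transitions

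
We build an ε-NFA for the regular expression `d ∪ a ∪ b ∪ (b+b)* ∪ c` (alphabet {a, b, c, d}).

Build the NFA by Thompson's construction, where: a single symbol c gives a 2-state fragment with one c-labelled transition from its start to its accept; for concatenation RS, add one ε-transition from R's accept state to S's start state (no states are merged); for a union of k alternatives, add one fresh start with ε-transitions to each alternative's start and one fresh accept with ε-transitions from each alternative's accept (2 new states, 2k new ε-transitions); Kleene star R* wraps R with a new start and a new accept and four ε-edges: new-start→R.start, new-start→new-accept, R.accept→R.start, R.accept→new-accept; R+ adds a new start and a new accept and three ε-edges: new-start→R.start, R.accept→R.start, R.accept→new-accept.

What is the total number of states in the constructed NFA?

By structural recursion:
Each of the 6 symbol leaves contributes a 2-state fragment.
  b+ : 4 states
  b+b : 6 states
  (b+b)* : 8 states
  d ∪ a ∪ b ∪ (b+b)* ∪ c : 18 states

18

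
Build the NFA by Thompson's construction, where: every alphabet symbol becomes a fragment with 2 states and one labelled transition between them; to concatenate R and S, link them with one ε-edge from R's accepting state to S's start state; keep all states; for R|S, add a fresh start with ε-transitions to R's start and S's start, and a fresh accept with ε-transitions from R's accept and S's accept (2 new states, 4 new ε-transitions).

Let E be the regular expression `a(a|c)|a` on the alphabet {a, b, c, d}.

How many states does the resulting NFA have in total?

12

Building bottom-up:
Each of the 4 symbol leaves contributes a 2-state fragment.
  a|c — 6 states
  a(a|c) — 8 states
  a(a|c)|a — 12 states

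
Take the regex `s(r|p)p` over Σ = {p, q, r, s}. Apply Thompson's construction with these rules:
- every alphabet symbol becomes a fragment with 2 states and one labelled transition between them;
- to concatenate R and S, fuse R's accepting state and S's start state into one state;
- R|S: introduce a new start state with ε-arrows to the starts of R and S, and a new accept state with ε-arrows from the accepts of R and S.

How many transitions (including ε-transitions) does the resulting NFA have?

Recursing over subexpressions:
Each of the 4 symbol leaves contributes 1 transition (1 symbol, 0 ε).
  r|p → 6 transitions (2 symbol, 4 ε)
  s(r|p)p → 8 transitions (4 symbol, 4 ε)

8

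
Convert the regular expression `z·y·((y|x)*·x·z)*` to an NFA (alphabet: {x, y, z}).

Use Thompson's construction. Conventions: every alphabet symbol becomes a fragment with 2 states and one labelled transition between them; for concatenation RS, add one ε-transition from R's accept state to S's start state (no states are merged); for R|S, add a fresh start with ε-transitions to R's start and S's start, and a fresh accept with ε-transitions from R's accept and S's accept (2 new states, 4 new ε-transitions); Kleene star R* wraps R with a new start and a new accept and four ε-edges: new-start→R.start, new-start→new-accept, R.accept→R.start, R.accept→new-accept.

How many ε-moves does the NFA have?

By structural recursion:
Each of the 6 symbol leaves contributes 0 ε-transitions.
  y|x — 4 ε-transitions
  (y|x)* — 8 ε-transitions
  (y|x)*·x·z — 10 ε-transitions
  ((y|x)*·x·z)* — 14 ε-transitions
  z·y·((y|x)*·x·z)* — 16 ε-transitions

16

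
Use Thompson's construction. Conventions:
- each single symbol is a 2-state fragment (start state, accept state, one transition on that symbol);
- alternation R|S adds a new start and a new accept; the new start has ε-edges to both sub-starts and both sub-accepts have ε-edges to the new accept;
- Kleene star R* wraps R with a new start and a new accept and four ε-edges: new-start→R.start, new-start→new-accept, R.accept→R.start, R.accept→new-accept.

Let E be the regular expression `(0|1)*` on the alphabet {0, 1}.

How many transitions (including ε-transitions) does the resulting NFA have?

Building bottom-up:
Each of the 2 symbol leaves contributes 1 transition (1 symbol, 0 ε).
  0|1 : 6 transitions (2 symbol, 4 ε)
  (0|1)* : 10 transitions (2 symbol, 8 ε)

10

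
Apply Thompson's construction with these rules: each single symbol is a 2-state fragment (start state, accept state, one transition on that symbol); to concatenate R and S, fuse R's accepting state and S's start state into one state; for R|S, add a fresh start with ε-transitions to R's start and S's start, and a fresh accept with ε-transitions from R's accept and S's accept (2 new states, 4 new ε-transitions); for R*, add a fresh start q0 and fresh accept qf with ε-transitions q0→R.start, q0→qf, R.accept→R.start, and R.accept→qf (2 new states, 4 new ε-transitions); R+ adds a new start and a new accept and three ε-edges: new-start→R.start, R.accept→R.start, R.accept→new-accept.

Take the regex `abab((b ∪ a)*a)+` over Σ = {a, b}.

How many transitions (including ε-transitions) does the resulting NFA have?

By structural recursion:
Each of the 7 symbol leaves contributes 1 transition (1 symbol, 0 ε).
  b ∪ a → 6 transitions (2 symbol, 4 ε)
  (b ∪ a)* → 10 transitions (2 symbol, 8 ε)
  (b ∪ a)*a → 11 transitions (3 symbol, 8 ε)
  ((b ∪ a)*a)+ → 14 transitions (3 symbol, 11 ε)
  abab((b ∪ a)*a)+ → 18 transitions (7 symbol, 11 ε)

18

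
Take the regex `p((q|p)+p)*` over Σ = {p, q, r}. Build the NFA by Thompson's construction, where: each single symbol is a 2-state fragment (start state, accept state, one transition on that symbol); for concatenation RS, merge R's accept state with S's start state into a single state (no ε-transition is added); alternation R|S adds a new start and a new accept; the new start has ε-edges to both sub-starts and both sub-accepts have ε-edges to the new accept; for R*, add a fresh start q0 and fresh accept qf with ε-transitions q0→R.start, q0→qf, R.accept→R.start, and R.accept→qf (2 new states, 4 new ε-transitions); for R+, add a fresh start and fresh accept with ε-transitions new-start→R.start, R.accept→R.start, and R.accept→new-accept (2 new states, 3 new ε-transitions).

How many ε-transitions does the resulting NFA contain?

Building bottom-up:
Each of the 4 symbol leaves contributes 0 ε-transitions.
  q|p → 4 ε-transitions
  (q|p)+ → 7 ε-transitions
  (q|p)+p → 7 ε-transitions
  ((q|p)+p)* → 11 ε-transitions
  p((q|p)+p)* → 11 ε-transitions

11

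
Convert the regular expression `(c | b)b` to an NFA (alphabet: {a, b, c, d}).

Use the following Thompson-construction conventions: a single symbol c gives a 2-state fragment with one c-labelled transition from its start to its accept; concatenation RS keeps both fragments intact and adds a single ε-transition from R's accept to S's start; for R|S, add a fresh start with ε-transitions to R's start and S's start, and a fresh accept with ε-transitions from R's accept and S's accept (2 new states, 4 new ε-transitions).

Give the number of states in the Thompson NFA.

8

Recursing over subexpressions:
Each of the 3 symbol leaves contributes a 2-state fragment.
  c | b : 6 states
  (c | b)b : 8 states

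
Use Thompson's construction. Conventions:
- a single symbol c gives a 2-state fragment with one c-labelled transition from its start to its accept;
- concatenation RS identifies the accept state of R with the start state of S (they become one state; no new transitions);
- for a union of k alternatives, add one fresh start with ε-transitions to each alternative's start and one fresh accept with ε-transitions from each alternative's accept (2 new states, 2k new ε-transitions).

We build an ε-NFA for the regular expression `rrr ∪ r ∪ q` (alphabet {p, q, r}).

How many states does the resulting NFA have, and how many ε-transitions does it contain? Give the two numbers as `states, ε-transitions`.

10, 6

Per subexpression:
Each of the 5 symbol leaves contributes 2 states and 0 ε-transitions.
  rrr → 4 states, 0 ε-transitions
  rrr ∪ r ∪ q → 10 states, 6 ε-transitions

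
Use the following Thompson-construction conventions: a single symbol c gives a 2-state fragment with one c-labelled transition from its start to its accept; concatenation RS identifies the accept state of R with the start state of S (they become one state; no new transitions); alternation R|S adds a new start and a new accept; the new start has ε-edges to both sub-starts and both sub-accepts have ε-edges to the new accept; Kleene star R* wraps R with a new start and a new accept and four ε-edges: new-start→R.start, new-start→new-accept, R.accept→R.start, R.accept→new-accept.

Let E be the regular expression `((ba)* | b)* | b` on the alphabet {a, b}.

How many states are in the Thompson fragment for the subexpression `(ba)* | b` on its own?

Fragment for `(ba)* | b`:
Each of the 3 symbol leaves contributes a 2-state fragment.
  ba : 3 states
  (ba)* : 5 states
  (ba)* | b : 9 states

9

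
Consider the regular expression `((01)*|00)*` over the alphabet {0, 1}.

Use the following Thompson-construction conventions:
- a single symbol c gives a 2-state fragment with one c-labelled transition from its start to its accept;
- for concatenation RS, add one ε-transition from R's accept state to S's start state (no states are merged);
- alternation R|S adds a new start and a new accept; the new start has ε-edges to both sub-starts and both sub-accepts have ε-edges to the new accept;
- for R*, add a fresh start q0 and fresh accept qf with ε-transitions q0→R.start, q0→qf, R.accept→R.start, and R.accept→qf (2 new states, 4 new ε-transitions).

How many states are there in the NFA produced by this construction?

14

Bottom-up over the parse tree:
Each of the 4 symbol leaves contributes a 2-state fragment.
  01 = 4 states
  (01)* = 6 states
  00 = 4 states
  (01)*|00 = 12 states
  ((01)*|00)* = 14 states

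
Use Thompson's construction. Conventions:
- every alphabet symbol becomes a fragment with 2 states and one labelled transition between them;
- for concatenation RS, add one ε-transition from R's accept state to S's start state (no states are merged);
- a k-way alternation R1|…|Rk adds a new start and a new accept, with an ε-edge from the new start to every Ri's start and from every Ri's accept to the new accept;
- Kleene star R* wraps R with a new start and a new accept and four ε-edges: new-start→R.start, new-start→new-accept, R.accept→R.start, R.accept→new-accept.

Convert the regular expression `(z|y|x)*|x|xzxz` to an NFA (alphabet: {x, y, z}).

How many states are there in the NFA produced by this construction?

Recursing over subexpressions:
Each of the 8 symbol leaves contributes a 2-state fragment.
  z|y|x → 8 states
  (z|y|x)* → 10 states
  xzxz → 8 states
  (z|y|x)*|x|xzxz → 22 states

22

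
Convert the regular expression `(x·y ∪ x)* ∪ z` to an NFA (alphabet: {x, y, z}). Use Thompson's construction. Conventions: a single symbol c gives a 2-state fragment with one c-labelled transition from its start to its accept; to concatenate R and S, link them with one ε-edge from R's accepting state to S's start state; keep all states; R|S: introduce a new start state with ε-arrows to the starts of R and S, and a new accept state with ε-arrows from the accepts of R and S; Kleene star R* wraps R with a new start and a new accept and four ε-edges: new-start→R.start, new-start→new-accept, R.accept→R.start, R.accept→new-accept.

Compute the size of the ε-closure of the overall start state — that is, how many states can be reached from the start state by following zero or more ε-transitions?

Let C(F) = |ε-closure(F.start)| within fragment F, and note whether F accepts ε. Symbol fragments have C = 1 and do not accept ε. Then:
  x·y — same as the first factor's closure: |ε-closure| = 1
  x·y ∪ x — |ε-closure| = 1 + 1 + 1 = 3 (the new accept is not ε-reachable since no branch accepts ε)
  (x·y ∪ x)* — the star's fresh start ε-reaches both the body's start and the fresh accept: |ε-closure| = 2 + 3 = 5
  (x·y ∪ x)* ∪ z — new start ε-reaches every alternative's start; at least one alternative accepts ε, so the union's new accept is reached too: |ε-closure| = 1 + 5 + 1 + 1 = 8

8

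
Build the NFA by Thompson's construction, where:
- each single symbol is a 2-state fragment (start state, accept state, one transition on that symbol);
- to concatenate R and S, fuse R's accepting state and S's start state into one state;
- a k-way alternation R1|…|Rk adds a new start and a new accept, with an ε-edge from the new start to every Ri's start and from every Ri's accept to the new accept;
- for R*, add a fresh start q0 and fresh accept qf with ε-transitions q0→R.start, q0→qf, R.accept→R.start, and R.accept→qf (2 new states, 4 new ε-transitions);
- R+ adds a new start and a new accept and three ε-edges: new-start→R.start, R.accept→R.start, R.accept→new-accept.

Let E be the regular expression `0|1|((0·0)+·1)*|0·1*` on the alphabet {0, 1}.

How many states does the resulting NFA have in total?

19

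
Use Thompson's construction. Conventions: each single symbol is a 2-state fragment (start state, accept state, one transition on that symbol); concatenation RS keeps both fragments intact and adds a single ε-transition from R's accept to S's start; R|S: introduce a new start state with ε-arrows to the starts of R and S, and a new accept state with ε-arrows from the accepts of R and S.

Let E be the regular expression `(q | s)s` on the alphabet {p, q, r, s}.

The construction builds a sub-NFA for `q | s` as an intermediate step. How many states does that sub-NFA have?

Fragment for `q | s`:
Each of the 2 symbol leaves contributes a 2-state fragment.
  q | s → 6 states

6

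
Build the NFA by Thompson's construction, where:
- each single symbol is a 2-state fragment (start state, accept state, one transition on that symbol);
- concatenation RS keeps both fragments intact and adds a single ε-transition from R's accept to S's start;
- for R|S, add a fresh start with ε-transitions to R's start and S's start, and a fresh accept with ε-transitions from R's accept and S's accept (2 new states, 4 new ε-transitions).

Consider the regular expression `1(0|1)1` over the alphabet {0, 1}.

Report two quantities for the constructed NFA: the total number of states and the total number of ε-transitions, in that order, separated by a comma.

10, 6

Bottom-up over the parse tree:
Each of the 4 symbol leaves contributes 2 states and 0 ε-transitions.
  0|1 — 6 states, 4 ε-transitions
  1(0|1)1 — 10 states, 6 ε-transitions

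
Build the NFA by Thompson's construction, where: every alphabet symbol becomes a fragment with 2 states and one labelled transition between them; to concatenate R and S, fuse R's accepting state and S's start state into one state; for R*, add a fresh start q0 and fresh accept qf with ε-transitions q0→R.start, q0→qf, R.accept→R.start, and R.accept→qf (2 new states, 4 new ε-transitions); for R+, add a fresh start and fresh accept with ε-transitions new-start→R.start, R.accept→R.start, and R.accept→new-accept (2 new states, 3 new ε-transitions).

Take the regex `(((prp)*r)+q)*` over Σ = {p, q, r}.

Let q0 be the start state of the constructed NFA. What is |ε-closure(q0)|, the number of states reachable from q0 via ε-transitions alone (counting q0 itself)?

Compute the ε-closure size of each fragment's start state recursively; a symbol fragment's start has no outgoing ε-edge, so its closure is just itself (size 1).
  prp → same as the first factor's closure: |ε-closure| = 1
  (prp)* → |ε-closure| = 1 (new start) + 1 (body) + 1 (new accept) = 3
  (prp)*r → the left operand accepts ε, so the closure extends into the next operand (the shared merged state is already counted); |ε-closure| = 3 + (1−1) = 3
  ((prp)*r)+ → |ε-closure| = 1 + 3 = 4 (the body doesn't accept ε, so the new accept is not reached)
  ((prp)*r)+q → |ε-closure| equals the left operand's closure size = 4 (its accept is not ε-reachable, so the closure stops there)
  (((prp)*r)+q)* → the star's fresh start ε-reaches both the body's start and the fresh accept: |ε-closure| = 2 + 4 = 6

6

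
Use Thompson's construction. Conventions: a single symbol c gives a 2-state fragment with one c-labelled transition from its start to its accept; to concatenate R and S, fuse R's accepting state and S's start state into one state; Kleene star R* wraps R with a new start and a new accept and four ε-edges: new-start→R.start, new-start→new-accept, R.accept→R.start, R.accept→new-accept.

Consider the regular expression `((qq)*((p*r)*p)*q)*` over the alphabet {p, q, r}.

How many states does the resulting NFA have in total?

17

Per subexpression:
Each of the 6 symbol leaves contributes a 2-state fragment.
  qq = 3 states
  (qq)* = 5 states
  p* = 4 states
  p*r = 5 states
  (p*r)* = 7 states
  (p*r)*p = 8 states
  ((p*r)*p)* = 10 states
  (qq)*((p*r)*p)*q = 15 states
  ((qq)*((p*r)*p)*q)* = 17 states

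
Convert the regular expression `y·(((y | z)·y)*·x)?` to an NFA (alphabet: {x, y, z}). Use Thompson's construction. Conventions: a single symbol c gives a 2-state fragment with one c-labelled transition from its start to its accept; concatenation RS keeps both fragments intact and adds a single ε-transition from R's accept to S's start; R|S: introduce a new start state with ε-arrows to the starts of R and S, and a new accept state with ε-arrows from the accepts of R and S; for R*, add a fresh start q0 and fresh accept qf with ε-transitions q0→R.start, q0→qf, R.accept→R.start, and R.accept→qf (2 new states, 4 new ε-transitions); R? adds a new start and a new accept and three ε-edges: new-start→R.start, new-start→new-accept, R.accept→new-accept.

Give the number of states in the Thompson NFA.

16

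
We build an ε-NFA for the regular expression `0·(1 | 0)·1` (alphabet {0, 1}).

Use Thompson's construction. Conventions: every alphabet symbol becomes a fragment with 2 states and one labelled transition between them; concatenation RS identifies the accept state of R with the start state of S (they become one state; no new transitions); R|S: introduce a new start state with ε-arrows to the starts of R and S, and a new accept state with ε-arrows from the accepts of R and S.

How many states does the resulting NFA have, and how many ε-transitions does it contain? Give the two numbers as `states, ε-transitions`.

8, 4

Per subexpression:
Each of the 4 symbol leaves contributes 2 states and 0 ε-transitions.
  1 | 0 — 6 states, 4 ε-transitions
  0·(1 | 0)·1 — 8 states, 4 ε-transitions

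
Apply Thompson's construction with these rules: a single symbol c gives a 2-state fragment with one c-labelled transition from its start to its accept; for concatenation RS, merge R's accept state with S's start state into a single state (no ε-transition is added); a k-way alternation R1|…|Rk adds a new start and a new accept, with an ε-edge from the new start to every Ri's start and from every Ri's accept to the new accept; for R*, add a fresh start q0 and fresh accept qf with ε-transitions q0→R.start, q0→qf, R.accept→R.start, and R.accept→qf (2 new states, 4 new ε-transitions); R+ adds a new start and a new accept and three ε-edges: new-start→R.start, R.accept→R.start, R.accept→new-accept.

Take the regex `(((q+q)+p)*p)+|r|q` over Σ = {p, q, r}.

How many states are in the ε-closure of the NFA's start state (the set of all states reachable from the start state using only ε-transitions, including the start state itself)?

Work bottom-up. For each fragment F, track |ε-closure(F.start)| and whether F's accept lies in that closure (i.e. whether F accepts ε). A single-symbol fragment has closure size 1 and does not accept ε.
  q+ — |closure| = 1 + 1 = 2 (the body doesn't accept ε, so the new accept is not reached)
  q+q — same as the first factor's closure: |closure| = 2
  (q+q)+ — |closure| = 1 + 2 = 3 (the body doesn't accept ε, so the new accept is not reached)
  (q+q)+p — same as the first factor's closure: |closure| = 3
  ((q+q)+p)* — |closure| = 1 (new start) + 3 (body) + 1 (new accept) = 5
  ((q+q)+p)*p — |closure| = 5 + (1−1) = 5 (closure spills across the concat boundary because the left factor accepts ε)
  (((q+q)+p)*p)+ — new start ε-reaches only the body's start; the new accept needs a symbol first: |closure| = 1 + 5 = 6
  (((q+q)+p)*p)+|r|q — new start ε-reaches every alternative's start; none of them accept ε, so the new accept is not reached: |closure| = 1 + 6 + 1 + 1 = 9

9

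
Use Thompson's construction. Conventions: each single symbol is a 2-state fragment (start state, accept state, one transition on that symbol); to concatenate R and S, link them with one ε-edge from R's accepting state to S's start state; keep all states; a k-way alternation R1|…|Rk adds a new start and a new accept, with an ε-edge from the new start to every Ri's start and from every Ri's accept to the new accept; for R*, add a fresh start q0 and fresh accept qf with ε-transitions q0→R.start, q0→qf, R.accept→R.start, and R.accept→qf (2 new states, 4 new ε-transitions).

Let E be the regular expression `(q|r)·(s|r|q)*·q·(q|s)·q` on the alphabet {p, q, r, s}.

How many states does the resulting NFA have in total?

26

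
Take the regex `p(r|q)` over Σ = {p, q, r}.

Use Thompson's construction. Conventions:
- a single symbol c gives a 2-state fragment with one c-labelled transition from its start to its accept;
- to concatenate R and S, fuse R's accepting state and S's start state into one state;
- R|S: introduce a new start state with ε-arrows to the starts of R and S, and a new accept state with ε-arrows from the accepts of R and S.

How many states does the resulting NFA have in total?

7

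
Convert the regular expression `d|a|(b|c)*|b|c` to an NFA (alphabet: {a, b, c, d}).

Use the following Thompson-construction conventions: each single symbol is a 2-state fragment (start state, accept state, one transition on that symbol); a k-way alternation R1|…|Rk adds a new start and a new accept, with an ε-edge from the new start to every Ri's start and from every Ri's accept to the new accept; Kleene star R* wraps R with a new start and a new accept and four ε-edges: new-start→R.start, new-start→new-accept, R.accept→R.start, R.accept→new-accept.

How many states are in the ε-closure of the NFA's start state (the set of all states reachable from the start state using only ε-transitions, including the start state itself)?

Let C(F) = |ε-closure(F.start)| within fragment F, and note whether F accepts ε. Symbol fragments have C = 1 and do not accept ε. Then:
  b|c — new start ε-reaches every alternative's start; none of them accept ε, so the new accept is not reached: C = 1 + 1 + 1 = 3
  (b|c)* — new start has ε-edges to the inner start and to the new accept, so C = 2 + 3 = 5
  d|a|(b|c)*|b|c — C = 1 (new start) + (1 + 1 + 5 + 1 + 1) + 1 (new accept, since some branch ε-reaches its own accept) = 11

11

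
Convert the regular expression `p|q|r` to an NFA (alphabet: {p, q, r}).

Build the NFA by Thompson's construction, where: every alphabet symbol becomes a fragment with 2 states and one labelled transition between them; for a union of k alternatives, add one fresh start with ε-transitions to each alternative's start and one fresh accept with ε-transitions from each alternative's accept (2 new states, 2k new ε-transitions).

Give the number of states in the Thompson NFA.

Bottom-up over the parse tree:
Each of the 3 symbol leaves contributes a 2-state fragment.
  p|q|r — 8 states

8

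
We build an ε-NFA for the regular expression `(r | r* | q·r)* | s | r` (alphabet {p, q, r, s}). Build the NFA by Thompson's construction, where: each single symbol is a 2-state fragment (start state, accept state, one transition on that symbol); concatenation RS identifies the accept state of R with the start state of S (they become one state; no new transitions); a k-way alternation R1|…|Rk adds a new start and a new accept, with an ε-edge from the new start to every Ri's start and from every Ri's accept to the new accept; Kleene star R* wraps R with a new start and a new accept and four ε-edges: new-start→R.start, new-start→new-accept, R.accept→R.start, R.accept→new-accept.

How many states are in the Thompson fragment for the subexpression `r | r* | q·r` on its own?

11

Fragment for `r | r* | q·r`:
Each of the 4 symbol leaves contributes a 2-state fragment.
  r* : 4 states
  q·r : 3 states
  r | r* | q·r : 11 states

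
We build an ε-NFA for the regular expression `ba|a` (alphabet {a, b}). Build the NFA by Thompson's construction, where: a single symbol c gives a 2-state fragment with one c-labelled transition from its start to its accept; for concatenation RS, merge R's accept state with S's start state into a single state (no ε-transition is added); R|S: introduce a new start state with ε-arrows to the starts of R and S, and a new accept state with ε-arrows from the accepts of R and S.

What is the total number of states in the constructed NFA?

7

Per subexpression:
Each of the 3 symbol leaves contributes a 2-state fragment.
  ba = 3 states
  ba|a = 7 states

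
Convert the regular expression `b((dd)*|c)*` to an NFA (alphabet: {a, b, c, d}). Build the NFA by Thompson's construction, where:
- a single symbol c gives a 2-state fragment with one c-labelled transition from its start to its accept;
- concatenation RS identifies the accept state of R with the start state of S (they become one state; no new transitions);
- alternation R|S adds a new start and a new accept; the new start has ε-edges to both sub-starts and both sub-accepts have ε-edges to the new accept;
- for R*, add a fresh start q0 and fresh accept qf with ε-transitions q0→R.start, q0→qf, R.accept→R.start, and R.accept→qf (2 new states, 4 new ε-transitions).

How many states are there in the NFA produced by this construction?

12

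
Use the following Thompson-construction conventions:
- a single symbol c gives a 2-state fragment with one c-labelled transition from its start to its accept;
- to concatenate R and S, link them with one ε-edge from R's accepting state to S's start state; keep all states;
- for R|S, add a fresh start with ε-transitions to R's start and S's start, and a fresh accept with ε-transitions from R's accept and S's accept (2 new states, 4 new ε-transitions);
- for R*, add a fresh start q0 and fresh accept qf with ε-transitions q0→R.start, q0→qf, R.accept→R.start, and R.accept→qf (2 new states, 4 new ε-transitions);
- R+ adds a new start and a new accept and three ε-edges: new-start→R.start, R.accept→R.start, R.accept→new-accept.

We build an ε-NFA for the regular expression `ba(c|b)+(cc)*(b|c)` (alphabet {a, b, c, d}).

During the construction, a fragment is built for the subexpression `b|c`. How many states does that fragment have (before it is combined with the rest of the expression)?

6

Fragment for `b|c`:
Each of the 2 symbol leaves contributes a 2-state fragment.
  b|c : 6 states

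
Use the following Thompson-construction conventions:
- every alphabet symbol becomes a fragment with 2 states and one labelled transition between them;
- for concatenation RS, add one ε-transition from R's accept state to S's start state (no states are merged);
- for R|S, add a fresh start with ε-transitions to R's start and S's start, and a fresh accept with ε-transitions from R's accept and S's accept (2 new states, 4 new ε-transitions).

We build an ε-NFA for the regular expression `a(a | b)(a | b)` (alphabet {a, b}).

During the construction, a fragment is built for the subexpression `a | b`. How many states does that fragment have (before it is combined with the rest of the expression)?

6

Fragment for `a | b`:
Each of the 2 symbol leaves contributes a 2-state fragment.
  a | b = 6 states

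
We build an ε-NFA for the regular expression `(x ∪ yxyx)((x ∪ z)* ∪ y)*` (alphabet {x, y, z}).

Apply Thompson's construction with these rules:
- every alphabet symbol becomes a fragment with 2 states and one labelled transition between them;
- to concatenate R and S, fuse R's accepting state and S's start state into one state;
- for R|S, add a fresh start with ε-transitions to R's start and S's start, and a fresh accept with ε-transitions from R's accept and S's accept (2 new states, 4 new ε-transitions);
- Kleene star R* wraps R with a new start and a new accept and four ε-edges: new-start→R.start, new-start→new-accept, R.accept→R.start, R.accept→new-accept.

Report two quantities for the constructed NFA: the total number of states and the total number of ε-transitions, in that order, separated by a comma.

22, 20

By structural recursion:
Each of the 8 symbol leaves contributes 2 states and 0 ε-transitions.
  yxyx — 5 states, 0 ε-transitions
  x ∪ yxyx — 9 states, 4 ε-transitions
  x ∪ z — 6 states, 4 ε-transitions
  (x ∪ z)* — 8 states, 8 ε-transitions
  (x ∪ z)* ∪ y — 12 states, 12 ε-transitions
  ((x ∪ z)* ∪ y)* — 14 states, 16 ε-transitions
  (x ∪ yxyx)((x ∪ z)* ∪ y)* — 22 states, 20 ε-transitions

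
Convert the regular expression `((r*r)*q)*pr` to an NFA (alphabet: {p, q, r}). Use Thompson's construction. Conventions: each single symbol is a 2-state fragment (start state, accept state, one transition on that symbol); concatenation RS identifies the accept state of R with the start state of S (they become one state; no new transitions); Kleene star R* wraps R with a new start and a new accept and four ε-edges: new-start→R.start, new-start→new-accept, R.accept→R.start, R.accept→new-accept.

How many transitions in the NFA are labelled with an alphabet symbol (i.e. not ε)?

5

By structural recursion:
Each of the 5 symbol leaves contributes exactly 1 symbol transition.
  r* : 1 symbol transition
  r*r : 2 symbol transitions
  (r*r)* : 2 symbol transitions
  (r*r)*q : 3 symbol transitions
  ((r*r)*q)* : 3 symbol transitions
  ((r*r)*q)*pr : 5 symbol transitions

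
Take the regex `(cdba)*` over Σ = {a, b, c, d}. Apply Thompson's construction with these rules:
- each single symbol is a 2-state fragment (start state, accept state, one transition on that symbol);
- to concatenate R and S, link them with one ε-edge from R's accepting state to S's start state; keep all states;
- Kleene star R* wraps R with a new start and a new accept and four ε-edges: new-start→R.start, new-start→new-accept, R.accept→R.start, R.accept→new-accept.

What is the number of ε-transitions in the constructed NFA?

Bottom-up over the parse tree:
Each of the 4 symbol leaves contributes 0 ε-transitions.
  cdba — 3 ε-transitions
  (cdba)* — 7 ε-transitions

7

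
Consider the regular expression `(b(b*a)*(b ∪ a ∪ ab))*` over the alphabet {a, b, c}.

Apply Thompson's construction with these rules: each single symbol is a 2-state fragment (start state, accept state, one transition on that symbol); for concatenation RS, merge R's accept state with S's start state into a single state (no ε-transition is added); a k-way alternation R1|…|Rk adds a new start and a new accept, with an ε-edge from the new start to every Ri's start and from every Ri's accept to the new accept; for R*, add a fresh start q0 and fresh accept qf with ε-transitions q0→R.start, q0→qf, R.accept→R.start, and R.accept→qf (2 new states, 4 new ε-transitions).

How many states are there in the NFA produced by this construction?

18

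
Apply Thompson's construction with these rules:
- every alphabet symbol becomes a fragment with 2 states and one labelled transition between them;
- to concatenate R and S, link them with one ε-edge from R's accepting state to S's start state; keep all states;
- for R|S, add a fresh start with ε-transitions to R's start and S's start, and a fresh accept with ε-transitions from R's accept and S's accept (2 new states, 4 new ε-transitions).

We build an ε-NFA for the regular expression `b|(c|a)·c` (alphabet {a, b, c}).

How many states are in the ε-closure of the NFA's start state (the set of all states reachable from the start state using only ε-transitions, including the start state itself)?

5

Work bottom-up. For each fragment F, track |ε-closure(F.start)| and whether F's accept lies in that closure (i.e. whether F accepts ε). A single-symbol fragment has closure size 1 and does not accept ε.
  c|a — new start ε-reaches every alternative's start; none of them accept ε, so the new accept is not reached: |closure| = 1 + 1 + 1 = 3
  (c|a)·c — same as the first factor's closure: |closure| = 3
  b|(c|a)·c — new start ε-reaches every alternative's start; none of them accept ε, so the new accept is not reached: |closure| = 1 + 1 + 3 = 5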